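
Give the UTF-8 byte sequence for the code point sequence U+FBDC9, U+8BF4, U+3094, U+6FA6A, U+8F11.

F3 BB B7 89 E8 AF B4 E3 82 94 F1 AF A9 AA E8 BC 91

U+FBDC9: 4-byte form → F3 BB B7 89.
U+8BF4: 3-byte form → E8 AF B4.
U+3094: 3-byte form → E3 82 94.
U+6FA6A: 4-byte form → F1 AF A9 AA.
U+8F11: 3-byte form → E8 BC 91.
Concatenated (17 bytes): F3 BB B7 89 E8 AF B4 E3 82 94 F1 AF A9 AA E8 BC 91.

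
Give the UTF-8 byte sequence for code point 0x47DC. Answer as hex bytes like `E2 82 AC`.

U+47DC = 0x47DC = 18396 decimal. In range U+0800–U+FFFF → 3-byte form: 1110xxxx 10xxxxxx 10xxxxxx.
Binary (16 bits): 0100011111011100.
Split 4+6+6: 0100 | 011111 | 011100.
Byte 1: 11100100 = 0xE4.
Byte 2: 10011111 = 0x9F.
Byte 3: 10011100 = 0x9C.

E4 9F 9C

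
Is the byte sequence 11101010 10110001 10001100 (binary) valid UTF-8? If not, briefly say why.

Leading byte 0xEA = 11101010 → 3-byte form.
Continuation bytes 0xB1=10110001, 0x8C=10001100 all match 10xxxxxx.
Decoded value 0xAC4C is ≥ 0x800 (shortest form) and not a surrogate.

valid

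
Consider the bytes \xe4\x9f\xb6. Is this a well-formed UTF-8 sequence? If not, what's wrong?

valid

Leading byte 0xE4 = 11100100 → 3-byte form.
Continuation bytes 0x9F=10011111, 0xB6=10110110 all match 10xxxxxx.
Decoded value 0x47F6 is ≥ 0x800 (shortest form) and not a surrogate.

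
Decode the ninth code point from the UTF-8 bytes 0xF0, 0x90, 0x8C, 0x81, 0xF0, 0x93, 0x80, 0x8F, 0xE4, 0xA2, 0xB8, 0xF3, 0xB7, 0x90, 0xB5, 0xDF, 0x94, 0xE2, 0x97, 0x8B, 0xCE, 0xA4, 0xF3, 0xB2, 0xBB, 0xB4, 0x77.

U+0077

Offset 0: leading byte 0xF0 = 11110000 → 4-byte char #1 = F0 90 8C 81.
Offset 4: leading byte 0xF0 = 11110000 → 4-byte char #2 = F0 93 80 8F.
Offset 8: leading byte 0xE4 = 11100100 → 3-byte char #3 = E4 A2 B8.
Offset 11: leading byte 0xF3 = 11110011 → 4-byte char #4 = F3 B7 90 B5.
Offset 15: leading byte 0xDF = 11011111 → 2-byte char #5 = DF 94.
Offset 17: leading byte 0xE2 = 11100010 → 3-byte char #6 = E2 97 8B.
Offset 20: leading byte 0xCE = 11001110 → 2-byte char #7 = CE A4.
Offset 22: leading byte 0xF3 = 11110011 → 4-byte char #8 = F3 B2 BB B4.
Offset 26: leading byte 0x77 = 01110111 → 1-byte char #9 = 77.
Leading byte 0x77 = 01110111 matches 0xxxxxxx → 1-byte sequence.
Byte 1: 0x77 = 01110111, payload 1110111 (7 bits).
Concatenate: 1110111 = 0x77 (7 bits → U+0077).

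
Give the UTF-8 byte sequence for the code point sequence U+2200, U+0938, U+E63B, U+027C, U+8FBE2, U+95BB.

U+2200: 3-byte form → E2 88 80.
U+0938: 3-byte form → E0 A4 B8.
U+E63B: 3-byte form → EE 98 BB.
U+027C: 2-byte form → C9 BC.
U+8FBE2: 4-byte form → F2 8F AF A2.
U+95BB: 3-byte form → E9 96 BB.
Concatenated (18 bytes): E2 88 80 E0 A4 B8 EE 98 BB C9 BC F2 8F AF A2 E9 96 BB.

E2 88 80 E0 A4 B8 EE 98 BB C9 BC F2 8F AF A2 E9 96 BB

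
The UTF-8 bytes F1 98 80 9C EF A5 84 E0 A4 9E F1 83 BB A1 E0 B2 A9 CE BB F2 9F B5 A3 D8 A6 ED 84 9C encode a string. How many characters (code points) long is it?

9

Byte at offset 0: 0xF1 = 11110001 → 4-byte char (#1). Advance 4.
Byte at offset 4: 0xEF = 11101111 → 3-byte char (#2). Advance 3.
Byte at offset 7: 0xE0 = 11100000 → 3-byte char (#3). Advance 3.
Byte at offset 10: 0xF1 = 11110001 → 4-byte char (#4). Advance 4.
Byte at offset 14: 0xE0 = 11100000 → 3-byte char (#5). Advance 3.
Byte at offset 17: 0xCE = 11001110 → 2-byte char (#6). Advance 2.
Byte at offset 19: 0xF2 = 11110010 → 4-byte char (#7). Advance 4.
Byte at offset 23: 0xD8 = 11011000 → 2-byte char (#8). Advance 2.
Byte at offset 25: 0xED = 11101101 → 3-byte char (#9). Advance 3.
Reached end at offset 28 after 9 code points.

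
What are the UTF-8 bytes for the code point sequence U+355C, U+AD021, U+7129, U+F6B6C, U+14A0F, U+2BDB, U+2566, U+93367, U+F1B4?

E3 95 9C F2 AD 80 A1 E7 84 A9 F3 B6 AD AC F0 94 A8 8F E2 AF 9B E2 95 A6 F2 93 8D A7 EF 86 B4

U+355C: 3-byte form → E3 95 9C.
U+AD021: 4-byte form → F2 AD 80 A1.
U+7129: 3-byte form → E7 84 A9.
U+F6B6C: 4-byte form → F3 B6 AD AC.
U+14A0F: 4-byte form → F0 94 A8 8F.
U+2BDB: 3-byte form → E2 AF 9B.
U+2566: 3-byte form → E2 95 A6.
U+93367: 4-byte form → F2 93 8D A7.
U+F1B4: 3-byte form → EF 86 B4.
Concatenated (31 bytes): E3 95 9C F2 AD 80 A1 E7 84 A9 F3 B6 AD AC F0 94 A8 8F E2 AF 9B E2 95 A6 F2 93 8D A7 EF 86 B4.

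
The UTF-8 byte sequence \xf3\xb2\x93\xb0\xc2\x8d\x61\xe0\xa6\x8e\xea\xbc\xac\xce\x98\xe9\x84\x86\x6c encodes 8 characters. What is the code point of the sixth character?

Offset 0: leading byte 0xF3 = 11110011 → 4-byte char #1 = F3 B2 93 B0.
Offset 4: leading byte 0xC2 = 11000010 → 2-byte char #2 = C2 8D.
Offset 6: leading byte 0x61 = 01100001 → 1-byte char #3 = 61.
Offset 7: leading byte 0xE0 = 11100000 → 3-byte char #4 = E0 A6 8E.
Offset 10: leading byte 0xEA = 11101010 → 3-byte char #5 = EA BC AC.
Offset 13: leading byte 0xCE = 11001110 → 2-byte char #6 = CE 98.
Leading byte 0xCE = 11001110 matches 110xxxxx → 2-byte sequence.
Byte 1: 0xCE = 11001110, payload 01110 (5 bits).
Byte 2: 0x98 = 10011000 (10xxxxxx ✓), payload 011000.
Concatenate: 01110011000 = 0x398 (11 bits → U+0398).

U+0398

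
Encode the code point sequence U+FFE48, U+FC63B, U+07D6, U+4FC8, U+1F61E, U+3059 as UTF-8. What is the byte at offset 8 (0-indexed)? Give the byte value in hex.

0xDF

U+FFE48 → 4-byte form F3 BF B9 88 at offsets 0–3.
U+FC63B → 4-byte form F3 BC 98 BB at offsets 4–7.
U+07D6 → 2-byte form DF 96 at offsets 8–9.
Offset 8 falls in char 3's range; it's byte 1 of DF 96 = 0xDF.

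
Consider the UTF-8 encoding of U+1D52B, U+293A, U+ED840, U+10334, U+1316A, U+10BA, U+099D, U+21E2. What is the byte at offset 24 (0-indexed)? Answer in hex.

0x9D

U+1D52B → 4-byte form F0 9D 94 AB at offsets 0–3.
U+293A → 3-byte form E2 A4 BA at offsets 4–6.
U+ED840 → 4-byte form F3 AD A1 80 at offsets 7–10.
U+10334 → 4-byte form F0 90 8C B4 at offsets 11–14.
U+1316A → 4-byte form F0 93 85 AA at offsets 15–18.
U+10BA → 3-byte form E1 82 BA at offsets 19–21.
U+099D → 3-byte form E0 A6 9D at offsets 22–24.
Offset 24 falls in char 7's range; it's byte 3 of E0 A6 9D = 0x9D.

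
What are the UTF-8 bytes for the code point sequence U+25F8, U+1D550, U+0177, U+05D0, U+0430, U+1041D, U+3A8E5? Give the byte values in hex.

U+25F8: 3-byte form → E2 97 B8.
U+1D550: 4-byte form → F0 9D 95 90.
U+0177: 2-byte form → C5 B7.
U+05D0: 2-byte form → D7 90.
U+0430: 2-byte form → D0 B0.
U+1041D: 4-byte form → F0 90 90 9D.
U+3A8E5: 4-byte form → F0 BA A3 A5.
Concatenated (21 bytes): E2 97 B8 F0 9D 95 90 C5 B7 D7 90 D0 B0 F0 90 90 9D F0 BA A3 A5.

E2 97 B8 F0 9D 95 90 C5 B7 D7 90 D0 B0 F0 90 90 9D F0 BA A3 A5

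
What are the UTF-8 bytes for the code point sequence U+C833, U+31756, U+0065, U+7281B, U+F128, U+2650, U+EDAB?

EC A0 B3 F0 B1 9D 96 65 F1 B2 A0 9B EF 84 A8 E2 99 90 EE B6 AB

U+C833: 3-byte form → EC A0 B3.
U+31756: 4-byte form → F0 B1 9D 96.
U+0065: 1-byte form → 65.
U+7281B: 4-byte form → F1 B2 A0 9B.
U+F128: 3-byte form → EF 84 A8.
U+2650: 3-byte form → E2 99 90.
U+EDAB: 3-byte form → EE B6 AB.
Concatenated (21 bytes): EC A0 B3 F0 B1 9D 96 65 F1 B2 A0 9B EF 84 A8 E2 99 90 EE B6 AB.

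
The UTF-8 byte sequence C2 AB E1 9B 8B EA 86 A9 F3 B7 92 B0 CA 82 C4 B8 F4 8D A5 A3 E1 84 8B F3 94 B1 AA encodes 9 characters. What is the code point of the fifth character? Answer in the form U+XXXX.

Offset 0: leading byte 0xC2 = 11000010 → 2-byte char #1 = C2 AB.
Offset 2: leading byte 0xE1 = 11100001 → 3-byte char #2 = E1 9B 8B.
Offset 5: leading byte 0xEA = 11101010 → 3-byte char #3 = EA 86 A9.
Offset 8: leading byte 0xF3 = 11110011 → 4-byte char #4 = F3 B7 92 B0.
Offset 12: leading byte 0xCA = 11001010 → 2-byte char #5 = CA 82.
Leading byte 0xCA = 11001010 matches 110xxxxx → 2-byte sequence.
Byte 1: 0xCA = 11001010, payload 01010 (5 bits).
Byte 2: 0x82 = 10000010 (10xxxxxx ✓), payload 000010.
Concatenate: 01010000010 = 0x282 (11 bits → U+0282).

U+0282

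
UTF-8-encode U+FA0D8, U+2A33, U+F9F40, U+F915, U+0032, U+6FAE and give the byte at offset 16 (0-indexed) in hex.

0xBE

U+FA0D8 → 4-byte form F3 BA 83 98 at offsets 0–3.
U+2A33 → 3-byte form E2 A8 B3 at offsets 4–6.
U+F9F40 → 4-byte form F3 B9 BD 80 at offsets 7–10.
U+F915 → 3-byte form EF A4 95 at offsets 11–13.
U+0032 → 1-byte form 32 at offsets 14–14.
U+6FAE → 3-byte form E6 BE AE at offsets 15–17.
Offset 16 falls in char 6's range; it's byte 2 of E6 BE AE = 0xBE.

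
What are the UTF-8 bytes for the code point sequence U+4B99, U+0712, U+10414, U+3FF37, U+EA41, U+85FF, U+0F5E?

U+4B99: 3-byte form → E4 AE 99.
U+0712: 2-byte form → DC 92.
U+10414: 4-byte form → F0 90 90 94.
U+3FF37: 4-byte form → F0 BF BC B7.
U+EA41: 3-byte form → EE A9 81.
U+85FF: 3-byte form → E8 97 BF.
U+0F5E: 3-byte form → E0 BD 9E.
Concatenated (22 bytes): E4 AE 99 DC 92 F0 90 90 94 F0 BF BC B7 EE A9 81 E8 97 BF E0 BD 9E.

E4 AE 99 DC 92 F0 90 90 94 F0 BF BC B7 EE A9 81 E8 97 BF E0 BD 9E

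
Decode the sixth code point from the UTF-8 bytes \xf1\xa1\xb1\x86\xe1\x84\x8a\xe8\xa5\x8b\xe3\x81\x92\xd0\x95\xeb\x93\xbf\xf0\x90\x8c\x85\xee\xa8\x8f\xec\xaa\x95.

U+B4FF

Offset 0: leading byte 0xF1 = 11110001 → 4-byte char #1 = F1 A1 B1 86.
Offset 4: leading byte 0xE1 = 11100001 → 3-byte char #2 = E1 84 8A.
Offset 7: leading byte 0xE8 = 11101000 → 3-byte char #3 = E8 A5 8B.
Offset 10: leading byte 0xE3 = 11100011 → 3-byte char #4 = E3 81 92.
Offset 13: leading byte 0xD0 = 11010000 → 2-byte char #5 = D0 95.
Offset 15: leading byte 0xEB = 11101011 → 3-byte char #6 = EB 93 BF.
Leading byte 0xEB = 11101011 matches 1110xxxx → 3-byte sequence.
Byte 1: 0xEB = 11101011, payload 1011 (4 bits).
Byte 2: 0x93 = 10010011 (10xxxxxx ✓), payload 010011.
Byte 3: 0xBF = 10111111 (10xxxxxx ✓), payload 111111.
Concatenate: 1011010011111111 = 0xB4FF (16 bits → U+B4FF).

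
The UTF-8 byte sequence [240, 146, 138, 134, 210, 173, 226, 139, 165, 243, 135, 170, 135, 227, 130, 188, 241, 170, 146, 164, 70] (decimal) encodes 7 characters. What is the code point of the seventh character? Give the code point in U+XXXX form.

Offset 0: leading byte 0xF0 = 11110000 → 4-byte char #1 = F0 92 8A 86.
Offset 4: leading byte 0xD2 = 11010010 → 2-byte char #2 = D2 AD.
Offset 6: leading byte 0xE2 = 11100010 → 3-byte char #3 = E2 8B A5.
Offset 9: leading byte 0xF3 = 11110011 → 4-byte char #4 = F3 87 AA 87.
Offset 13: leading byte 0xE3 = 11100011 → 3-byte char #5 = E3 82 BC.
Offset 16: leading byte 0xF1 = 11110001 → 4-byte char #6 = F1 AA 92 A4.
Offset 20: leading byte 0x46 = 01000110 → 1-byte char #7 = 46.
Leading byte 0x46 = 01000110 matches 0xxxxxxx → 1-byte sequence.
Byte 1: 0x46 = 01000110, payload 1000110 (7 bits).
Concatenate: 1000110 = 0x46 (7 bits → U+0046).

U+0046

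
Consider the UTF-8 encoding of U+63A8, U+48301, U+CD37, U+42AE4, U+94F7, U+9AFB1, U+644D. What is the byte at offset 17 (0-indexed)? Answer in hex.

0xF2

U+63A8 → 3-byte form E6 8E A8 at offsets 0–2.
U+48301 → 4-byte form F1 88 8C 81 at offsets 3–6.
U+CD37 → 3-byte form EC B4 B7 at offsets 7–9.
U+42AE4 → 4-byte form F1 82 AB A4 at offsets 10–13.
U+94F7 → 3-byte form E9 93 B7 at offsets 14–16.
U+9AFB1 → 4-byte form F2 9A BE B1 at offsets 17–20.
Offset 17 falls in char 6's range; it's byte 1 of F2 9A BE B1 = 0xF2.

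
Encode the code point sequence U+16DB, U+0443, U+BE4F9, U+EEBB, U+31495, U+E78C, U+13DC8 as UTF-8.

E1 9B 9B D1 83 F2 BE 93 B9 EE BA BB F0 B1 92 95 EE 9E 8C F0 93 B7 88

U+16DB: 3-byte form → E1 9B 9B.
U+0443: 2-byte form → D1 83.
U+BE4F9: 4-byte form → F2 BE 93 B9.
U+EEBB: 3-byte form → EE BA BB.
U+31495: 4-byte form → F0 B1 92 95.
U+E78C: 3-byte form → EE 9E 8C.
U+13DC8: 4-byte form → F0 93 B7 88.
Concatenated (23 bytes): E1 9B 9B D1 83 F2 BE 93 B9 EE BA BB F0 B1 92 95 EE 9E 8C F0 93 B7 88.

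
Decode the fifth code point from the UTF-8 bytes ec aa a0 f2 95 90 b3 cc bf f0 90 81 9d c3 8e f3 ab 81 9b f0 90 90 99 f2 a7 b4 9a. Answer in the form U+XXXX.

Offset 0: leading byte 0xEC = 11101100 → 3-byte char #1 = EC AA A0.
Offset 3: leading byte 0xF2 = 11110010 → 4-byte char #2 = F2 95 90 B3.
Offset 7: leading byte 0xCC = 11001100 → 2-byte char #3 = CC BF.
Offset 9: leading byte 0xF0 = 11110000 → 4-byte char #4 = F0 90 81 9D.
Offset 13: leading byte 0xC3 = 11000011 → 2-byte char #5 = C3 8E.
Leading byte 0xC3 = 11000011 matches 110xxxxx → 2-byte sequence.
Byte 1: 0xC3 = 11000011, payload 00011 (5 bits).
Byte 2: 0x8E = 10001110 (10xxxxxx ✓), payload 001110.
Concatenate: 00011001110 = 0xCE (11 bits → U+00CE).

U+00CE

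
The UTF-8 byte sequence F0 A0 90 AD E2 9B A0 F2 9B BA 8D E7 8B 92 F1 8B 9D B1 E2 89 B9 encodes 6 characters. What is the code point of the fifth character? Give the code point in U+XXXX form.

U+4B771

Offset 0: leading byte 0xF0 = 11110000 → 4-byte char #1 = F0 A0 90 AD.
Offset 4: leading byte 0xE2 = 11100010 → 3-byte char #2 = E2 9B A0.
Offset 7: leading byte 0xF2 = 11110010 → 4-byte char #3 = F2 9B BA 8D.
Offset 11: leading byte 0xE7 = 11100111 → 3-byte char #4 = E7 8B 92.
Offset 14: leading byte 0xF1 = 11110001 → 4-byte char #5 = F1 8B 9D B1.
Leading byte 0xF1 = 11110001 matches 11110xxx → 4-byte sequence.
Byte 1: 0xF1 = 11110001, payload 001 (3 bits).
Byte 2: 0x8B = 10001011 (10xxxxxx ✓), payload 001011.
Byte 3: 0x9D = 10011101 (10xxxxxx ✓), payload 011101.
Byte 4: 0xB1 = 10110001 (10xxxxxx ✓), payload 110001.
Concatenate: 001001011011101110001 = 0x4B771 (21 bits → U+4B771).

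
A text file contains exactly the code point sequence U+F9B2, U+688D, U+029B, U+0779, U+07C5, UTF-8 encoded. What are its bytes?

EF A6 B2 E6 A2 8D CA 9B DD B9 DF 85

U+F9B2: 3-byte form → EF A6 B2.
U+688D: 3-byte form → E6 A2 8D.
U+029B: 2-byte form → CA 9B.
U+0779: 2-byte form → DD B9.
U+07C5: 2-byte form → DF 85.
Concatenated (12 bytes): EF A6 B2 E6 A2 8D CA 9B DD B9 DF 85.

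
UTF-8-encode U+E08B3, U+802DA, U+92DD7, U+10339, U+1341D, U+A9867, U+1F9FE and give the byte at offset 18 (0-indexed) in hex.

U+E08B3 → 4-byte form F3 A0 A2 B3 at offsets 0–3.
U+802DA → 4-byte form F2 80 8B 9A at offsets 4–7.
U+92DD7 → 4-byte form F2 92 B7 97 at offsets 8–11.
U+10339 → 4-byte form F0 90 8C B9 at offsets 12–15.
U+1341D → 4-byte form F0 93 90 9D at offsets 16–19.
Offset 18 falls in char 5's range; it's byte 3 of F0 93 90 9D = 0x90.

0x90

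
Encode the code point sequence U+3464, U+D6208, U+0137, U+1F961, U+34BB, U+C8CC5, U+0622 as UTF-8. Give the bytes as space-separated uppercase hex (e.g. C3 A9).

E3 91 A4 F3 96 88 88 C4 B7 F0 9F A5 A1 E3 92 BB F3 88 B3 85 D8 A2

U+3464: 3-byte form → E3 91 A4.
U+D6208: 4-byte form → F3 96 88 88.
U+0137: 2-byte form → C4 B7.
U+1F961: 4-byte form → F0 9F A5 A1.
U+34BB: 3-byte form → E3 92 BB.
U+C8CC5: 4-byte form → F3 88 B3 85.
U+0622: 2-byte form → D8 A2.
Concatenated (22 bytes): E3 91 A4 F3 96 88 88 C4 B7 F0 9F A5 A1 E3 92 BB F3 88 B3 85 D8 A2.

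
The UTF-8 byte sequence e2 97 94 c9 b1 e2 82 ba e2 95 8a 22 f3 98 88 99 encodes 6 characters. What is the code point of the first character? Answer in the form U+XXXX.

U+25D4

Offset 0: leading byte 0xE2 = 11100010 → 3-byte char #1 = E2 97 94.
Leading byte 0xE2 = 11100010 matches 1110xxxx → 3-byte sequence.
Byte 1: 0xE2 = 11100010, payload 0010 (4 bits).
Byte 2: 0x97 = 10010111 (10xxxxxx ✓), payload 010111.
Byte 3: 0x94 = 10010100 (10xxxxxx ✓), payload 010100.
Concatenate: 0010010111010100 = 0x25D4 (16 bits → U+25D4).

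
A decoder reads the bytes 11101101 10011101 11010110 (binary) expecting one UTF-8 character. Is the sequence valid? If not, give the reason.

Leading byte 0xED = 11101101 → 3-byte form.
Byte 3 is 0xD6 = 11010110, which is not 10xxxxxx — expected a continuation byte.

invalid (non-continuation byte where continuation expected)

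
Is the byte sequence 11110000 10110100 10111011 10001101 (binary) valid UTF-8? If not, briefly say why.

valid

Leading byte 0xF0 = 11110000 → 4-byte form.
Continuation bytes 0xB4=10110100, 0xBB=10111011, 0x8D=10001101 all match 10xxxxxx.
Decoded value 0x34ECD is ≥ 0x10000 (shortest form) and not a surrogate.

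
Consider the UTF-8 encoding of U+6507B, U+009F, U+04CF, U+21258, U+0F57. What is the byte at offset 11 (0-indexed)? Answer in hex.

U+6507B → 4-byte form F1 A5 81 BB at offsets 0–3.
U+009F → 2-byte form C2 9F at offsets 4–5.
U+04CF → 2-byte form D3 8F at offsets 6–7.
U+21258 → 4-byte form F0 A1 89 98 at offsets 8–11.
Offset 11 falls in char 4's range; it's byte 4 of F0 A1 89 98 = 0x98.

0x98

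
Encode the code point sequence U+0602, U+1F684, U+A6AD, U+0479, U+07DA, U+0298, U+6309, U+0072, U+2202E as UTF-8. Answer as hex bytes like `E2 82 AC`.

D8 82 F0 9F 9A 84 EA 9A AD D1 B9 DF 9A CA 98 E6 8C 89 72 F0 A2 80 AE

U+0602: 2-byte form → D8 82.
U+1F684: 4-byte form → F0 9F 9A 84.
U+A6AD: 3-byte form → EA 9A AD.
U+0479: 2-byte form → D1 B9.
U+07DA: 2-byte form → DF 9A.
U+0298: 2-byte form → CA 98.
U+6309: 3-byte form → E6 8C 89.
U+0072: 1-byte form → 72.
U+2202E: 4-byte form → F0 A2 80 AE.
Concatenated (23 bytes): D8 82 F0 9F 9A 84 EA 9A AD D1 B9 DF 9A CA 98 E6 8C 89 72 F0 A2 80 AE.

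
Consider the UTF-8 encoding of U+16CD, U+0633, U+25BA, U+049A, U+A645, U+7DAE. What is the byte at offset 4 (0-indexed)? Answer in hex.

0xB3

U+16CD → 3-byte form E1 9B 8D at offsets 0–2.
U+0633 → 2-byte form D8 B3 at offsets 3–4.
Offset 4 falls in char 2's range; it's byte 2 of D8 B3 = 0xB3.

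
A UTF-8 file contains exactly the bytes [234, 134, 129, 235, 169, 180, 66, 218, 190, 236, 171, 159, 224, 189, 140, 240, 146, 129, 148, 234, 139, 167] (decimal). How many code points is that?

Byte at offset 0: 0xEA = 11101010 → 3-byte char (#1). Advance 3.
Byte at offset 3: 0xEB = 11101011 → 3-byte char (#2). Advance 3.
Byte at offset 6: 0x42 = 01000010 → 1-byte char (#3). Advance 1.
Byte at offset 7: 0xDA = 11011010 → 2-byte char (#4). Advance 2.
Byte at offset 9: 0xEC = 11101100 → 3-byte char (#5). Advance 3.
Byte at offset 12: 0xE0 = 11100000 → 3-byte char (#6). Advance 3.
Byte at offset 15: 0xF0 = 11110000 → 4-byte char (#7). Advance 4.
Byte at offset 19: 0xEA = 11101010 → 3-byte char (#8). Advance 3.
Reached end at offset 22 after 8 code points.

8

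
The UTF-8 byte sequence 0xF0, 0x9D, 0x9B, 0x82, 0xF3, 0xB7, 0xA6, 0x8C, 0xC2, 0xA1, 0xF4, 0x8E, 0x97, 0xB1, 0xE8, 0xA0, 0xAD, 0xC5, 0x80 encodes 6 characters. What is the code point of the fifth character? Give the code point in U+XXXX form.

Offset 0: leading byte 0xF0 = 11110000 → 4-byte char #1 = F0 9D 9B 82.
Offset 4: leading byte 0xF3 = 11110011 → 4-byte char #2 = F3 B7 A6 8C.
Offset 8: leading byte 0xC2 = 11000010 → 2-byte char #3 = C2 A1.
Offset 10: leading byte 0xF4 = 11110100 → 4-byte char #4 = F4 8E 97 B1.
Offset 14: leading byte 0xE8 = 11101000 → 3-byte char #5 = E8 A0 AD.
Leading byte 0xE8 = 11101000 matches 1110xxxx → 3-byte sequence.
Byte 1: 0xE8 = 11101000, payload 1000 (4 bits).
Byte 2: 0xA0 = 10100000 (10xxxxxx ✓), payload 100000.
Byte 3: 0xAD = 10101101 (10xxxxxx ✓), payload 101101.
Concatenate: 1000100000101101 = 0x882D (16 bits → U+882D).

U+882D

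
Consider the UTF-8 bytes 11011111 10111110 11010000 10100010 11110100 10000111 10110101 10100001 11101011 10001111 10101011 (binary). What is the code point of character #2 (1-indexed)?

Offset 0: leading byte 0xDF = 11011111 → 2-byte char #1 = DF BE.
Offset 2: leading byte 0xD0 = 11010000 → 2-byte char #2 = D0 A2.
Leading byte 0xD0 = 11010000 matches 110xxxxx → 2-byte sequence.
Byte 1: 0xD0 = 11010000, payload 10000 (5 bits).
Byte 2: 0xA2 = 10100010 (10xxxxxx ✓), payload 100010.
Concatenate: 10000100010 = 0x422 (11 bits → U+0422).

U+0422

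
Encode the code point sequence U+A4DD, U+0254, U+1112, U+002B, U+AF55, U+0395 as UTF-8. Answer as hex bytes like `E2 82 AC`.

U+A4DD: 3-byte form → EA 93 9D.
U+0254: 2-byte form → C9 94.
U+1112: 3-byte form → E1 84 92.
U+002B: 1-byte form → 2B.
U+AF55: 3-byte form → EA BD 95.
U+0395: 2-byte form → CE 95.
Concatenated (14 bytes): EA 93 9D C9 94 E1 84 92 2B EA BD 95 CE 95.

EA 93 9D C9 94 E1 84 92 2B EA BD 95 CE 95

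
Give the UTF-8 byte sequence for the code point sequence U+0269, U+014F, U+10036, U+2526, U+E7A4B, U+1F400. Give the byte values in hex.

U+0269: 2-byte form → C9 A9.
U+014F: 2-byte form → C5 8F.
U+10036: 4-byte form → F0 90 80 B6.
U+2526: 3-byte form → E2 94 A6.
U+E7A4B: 4-byte form → F3 A7 A9 8B.
U+1F400: 4-byte form → F0 9F 90 80.
Concatenated (19 bytes): C9 A9 C5 8F F0 90 80 B6 E2 94 A6 F3 A7 A9 8B F0 9F 90 80.

C9 A9 C5 8F F0 90 80 B6 E2 94 A6 F3 A7 A9 8B F0 9F 90 80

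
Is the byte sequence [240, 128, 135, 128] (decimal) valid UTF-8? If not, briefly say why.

Leading byte 0xF0 = 11110000 → 4-byte form.
Continuation bytes all match 10xxxxxx. Payload decodes to 0x1C0.
But 0x1C0 < 0x10000, the minimum for a 4-byte sequence — this is an overlong encoding.

invalid (overlong encoding)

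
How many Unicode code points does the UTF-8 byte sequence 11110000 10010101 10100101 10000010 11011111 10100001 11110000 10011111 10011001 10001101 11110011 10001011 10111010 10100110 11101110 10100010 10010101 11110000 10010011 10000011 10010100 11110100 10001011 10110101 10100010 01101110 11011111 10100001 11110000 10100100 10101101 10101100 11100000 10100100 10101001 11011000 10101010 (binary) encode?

Byte at offset 0: 0xF0 = 11110000 → 4-byte char (#1). Advance 4.
Byte at offset 4: 0xDF = 11011111 → 2-byte char (#2). Advance 2.
Byte at offset 6: 0xF0 = 11110000 → 4-byte char (#3). Advance 4.
Byte at offset 10: 0xF3 = 11110011 → 4-byte char (#4). Advance 4.
Byte at offset 14: 0xEE = 11101110 → 3-byte char (#5). Advance 3.
Byte at offset 17: 0xF0 = 11110000 → 4-byte char (#6). Advance 4.
Byte at offset 21: 0xF4 = 11110100 → 4-byte char (#7). Advance 4.
Byte at offset 25: 0x6E = 01101110 → 1-byte char (#8). Advance 1.
Byte at offset 26: 0xDF = 11011111 → 2-byte char (#9). Advance 2.
Byte at offset 28: 0xF0 = 11110000 → 4-byte char (#10). Advance 4.
Byte at offset 32: 0xE0 = 11100000 → 3-byte char (#11). Advance 3.
Byte at offset 35: 0xD8 = 11011000 → 2-byte char (#12). Advance 2.
Reached end at offset 37 after 12 code points.

12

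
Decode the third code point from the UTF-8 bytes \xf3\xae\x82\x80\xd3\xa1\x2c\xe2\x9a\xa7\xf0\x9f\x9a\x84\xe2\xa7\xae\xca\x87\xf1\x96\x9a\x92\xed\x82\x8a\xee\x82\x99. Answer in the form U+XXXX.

U+002C

Offset 0: leading byte 0xF3 = 11110011 → 4-byte char #1 = F3 AE 82 80.
Offset 4: leading byte 0xD3 = 11010011 → 2-byte char #2 = D3 A1.
Offset 6: leading byte 0x2C = 00101100 → 1-byte char #3 = 2C.
Leading byte 0x2C = 00101100 matches 0xxxxxxx → 1-byte sequence.
Byte 1: 0x2C = 00101100, payload 0101100 (7 bits).
Concatenate: 0101100 = 0x2C (7 bits → U+002C).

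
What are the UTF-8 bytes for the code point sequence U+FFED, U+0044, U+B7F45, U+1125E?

U+FFED: 3-byte form → EF BF AD.
U+0044: 1-byte form → 44.
U+B7F45: 4-byte form → F2 B7 BD 85.
U+1125E: 4-byte form → F0 91 89 9E.
Concatenated (12 bytes): EF BF AD 44 F2 B7 BD 85 F0 91 89 9E.

EF BF AD 44 F2 B7 BD 85 F0 91 89 9E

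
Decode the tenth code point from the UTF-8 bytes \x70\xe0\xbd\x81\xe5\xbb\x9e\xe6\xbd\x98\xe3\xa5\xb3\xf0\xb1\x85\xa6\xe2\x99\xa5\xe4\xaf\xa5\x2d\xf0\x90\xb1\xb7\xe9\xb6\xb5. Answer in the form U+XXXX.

U+10C77

Offset 0: leading byte 0x70 = 01110000 → 1-byte char #1 = 70.
Offset 1: leading byte 0xE0 = 11100000 → 3-byte char #2 = E0 BD 81.
Offset 4: leading byte 0xE5 = 11100101 → 3-byte char #3 = E5 BB 9E.
Offset 7: leading byte 0xE6 = 11100110 → 3-byte char #4 = E6 BD 98.
Offset 10: leading byte 0xE3 = 11100011 → 3-byte char #5 = E3 A5 B3.
Offset 13: leading byte 0xF0 = 11110000 → 4-byte char #6 = F0 B1 85 A6.
Offset 17: leading byte 0xE2 = 11100010 → 3-byte char #7 = E2 99 A5.
Offset 20: leading byte 0xE4 = 11100100 → 3-byte char #8 = E4 AF A5.
Offset 23: leading byte 0x2D = 00101101 → 1-byte char #9 = 2D.
Offset 24: leading byte 0xF0 = 11110000 → 4-byte char #10 = F0 90 B1 B7.
Leading byte 0xF0 = 11110000 matches 11110xxx → 4-byte sequence.
Byte 1: 0xF0 = 11110000, payload 000 (3 bits).
Byte 2: 0x90 = 10010000 (10xxxxxx ✓), payload 010000.
Byte 3: 0xB1 = 10110001 (10xxxxxx ✓), payload 110001.
Byte 4: 0xB7 = 10110111 (10xxxxxx ✓), payload 110111.
Concatenate: 000010000110001110111 = 0x10C77 (21 bits → U+10C77).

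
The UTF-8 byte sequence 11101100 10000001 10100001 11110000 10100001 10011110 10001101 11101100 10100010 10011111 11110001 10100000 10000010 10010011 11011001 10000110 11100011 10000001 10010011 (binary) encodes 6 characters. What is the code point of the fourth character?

Offset 0: leading byte 0xEC = 11101100 → 3-byte char #1 = EC 81 A1.
Offset 3: leading byte 0xF0 = 11110000 → 4-byte char #2 = F0 A1 9E 8D.
Offset 7: leading byte 0xEC = 11101100 → 3-byte char #3 = EC A2 9F.
Offset 10: leading byte 0xF1 = 11110001 → 4-byte char #4 = F1 A0 82 93.
Leading byte 0xF1 = 11110001 matches 11110xxx → 4-byte sequence.
Byte 1: 0xF1 = 11110001, payload 001 (3 bits).
Byte 2: 0xA0 = 10100000 (10xxxxxx ✓), payload 100000.
Byte 3: 0x82 = 10000010 (10xxxxxx ✓), payload 000010.
Byte 4: 0x93 = 10010011 (10xxxxxx ✓), payload 010011.
Concatenate: 001100000000010010011 = 0x60093 (21 bits → U+60093).

U+60093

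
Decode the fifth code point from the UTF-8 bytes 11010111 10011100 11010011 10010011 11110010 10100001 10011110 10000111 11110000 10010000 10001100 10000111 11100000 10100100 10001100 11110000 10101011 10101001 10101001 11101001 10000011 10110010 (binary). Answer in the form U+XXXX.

Offset 0: leading byte 0xD7 = 11010111 → 2-byte char #1 = D7 9C.
Offset 2: leading byte 0xD3 = 11010011 → 2-byte char #2 = D3 93.
Offset 4: leading byte 0xF2 = 11110010 → 4-byte char #3 = F2 A1 9E 87.
Offset 8: leading byte 0xF0 = 11110000 → 4-byte char #4 = F0 90 8C 87.
Offset 12: leading byte 0xE0 = 11100000 → 3-byte char #5 = E0 A4 8C.
Leading byte 0xE0 = 11100000 matches 1110xxxx → 3-byte sequence.
Byte 1: 0xE0 = 11100000, payload 0000 (4 bits).
Byte 2: 0xA4 = 10100100 (10xxxxxx ✓), payload 100100.
Byte 3: 0x8C = 10001100 (10xxxxxx ✓), payload 001100.
Concatenate: 0000100100001100 = 0x90C (16 bits → U+090C).

U+090C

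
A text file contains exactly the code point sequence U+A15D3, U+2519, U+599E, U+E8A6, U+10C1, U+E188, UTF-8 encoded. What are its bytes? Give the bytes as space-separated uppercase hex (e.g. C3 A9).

U+A15D3: 4-byte form → F2 A1 97 93.
U+2519: 3-byte form → E2 94 99.
U+599E: 3-byte form → E5 A6 9E.
U+E8A6: 3-byte form → EE A2 A6.
U+10C1: 3-byte form → E1 83 81.
U+E188: 3-byte form → EE 86 88.
Concatenated (19 bytes): F2 A1 97 93 E2 94 99 E5 A6 9E EE A2 A6 E1 83 81 EE 86 88.

F2 A1 97 93 E2 94 99 E5 A6 9E EE A2 A6 E1 83 81 EE 86 88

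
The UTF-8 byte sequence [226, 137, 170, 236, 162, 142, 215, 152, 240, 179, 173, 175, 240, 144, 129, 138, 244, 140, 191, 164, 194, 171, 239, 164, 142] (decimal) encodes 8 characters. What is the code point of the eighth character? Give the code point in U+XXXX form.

U+F90E

Offset 0: leading byte 0xE2 = 11100010 → 3-byte char #1 = E2 89 AA.
Offset 3: leading byte 0xEC = 11101100 → 3-byte char #2 = EC A2 8E.
Offset 6: leading byte 0xD7 = 11010111 → 2-byte char #3 = D7 98.
Offset 8: leading byte 0xF0 = 11110000 → 4-byte char #4 = F0 B3 AD AF.
Offset 12: leading byte 0xF0 = 11110000 → 4-byte char #5 = F0 90 81 8A.
Offset 16: leading byte 0xF4 = 11110100 → 4-byte char #6 = F4 8C BF A4.
Offset 20: leading byte 0xC2 = 11000010 → 2-byte char #7 = C2 AB.
Offset 22: leading byte 0xEF = 11101111 → 3-byte char #8 = EF A4 8E.
Leading byte 0xEF = 11101111 matches 1110xxxx → 3-byte sequence.
Byte 1: 0xEF = 11101111, payload 1111 (4 bits).
Byte 2: 0xA4 = 10100100 (10xxxxxx ✓), payload 100100.
Byte 3: 0x8E = 10001110 (10xxxxxx ✓), payload 001110.
Concatenate: 1111100100001110 = 0xF90E (16 bits → U+F90E).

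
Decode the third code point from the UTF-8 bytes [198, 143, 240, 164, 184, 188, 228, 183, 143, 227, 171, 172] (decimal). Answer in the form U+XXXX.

U+4DCF

Offset 0: leading byte 0xC6 = 11000110 → 2-byte char #1 = C6 8F.
Offset 2: leading byte 0xF0 = 11110000 → 4-byte char #2 = F0 A4 B8 BC.
Offset 6: leading byte 0xE4 = 11100100 → 3-byte char #3 = E4 B7 8F.
Leading byte 0xE4 = 11100100 matches 1110xxxx → 3-byte sequence.
Byte 1: 0xE4 = 11100100, payload 0100 (4 bits).
Byte 2: 0xB7 = 10110111 (10xxxxxx ✓), payload 110111.
Byte 3: 0x8F = 10001111 (10xxxxxx ✓), payload 001111.
Concatenate: 0100110111001111 = 0x4DCF (16 bits → U+4DCF).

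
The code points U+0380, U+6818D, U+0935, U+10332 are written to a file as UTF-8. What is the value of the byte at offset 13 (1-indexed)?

0xB2

1-indexed offset 13 is 0-indexed offset 12.
U+0380 → 2-byte form CE 80 at offsets 0–1.
U+6818D → 4-byte form F1 A8 86 8D at offsets 2–5.
U+0935 → 3-byte form E0 A4 B5 at offsets 6–8.
U+10332 → 4-byte form F0 90 8C B2 at offsets 9–12.
Offset 12 falls in char 4's range; it's byte 4 of F0 90 8C B2 = 0xB2.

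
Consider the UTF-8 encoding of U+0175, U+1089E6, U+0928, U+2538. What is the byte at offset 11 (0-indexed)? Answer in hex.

U+0175 → 2-byte form C5 B5 at offsets 0–1.
U+1089E6 → 4-byte form F4 88 A7 A6 at offsets 2–5.
U+0928 → 3-byte form E0 A4 A8 at offsets 6–8.
U+2538 → 3-byte form E2 94 B8 at offsets 9–11.
Offset 11 falls in char 4's range; it's byte 3 of E2 94 B8 = 0xB8.

0xB8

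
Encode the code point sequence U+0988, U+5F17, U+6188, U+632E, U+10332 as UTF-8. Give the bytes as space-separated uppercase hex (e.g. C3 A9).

U+0988: 3-byte form → E0 A6 88.
U+5F17: 3-byte form → E5 BC 97.
U+6188: 3-byte form → E6 86 88.
U+632E: 3-byte form → E6 8C AE.
U+10332: 4-byte form → F0 90 8C B2.
Concatenated (16 bytes): E0 A6 88 E5 BC 97 E6 86 88 E6 8C AE F0 90 8C B2.

E0 A6 88 E5 BC 97 E6 86 88 E6 8C AE F0 90 8C B2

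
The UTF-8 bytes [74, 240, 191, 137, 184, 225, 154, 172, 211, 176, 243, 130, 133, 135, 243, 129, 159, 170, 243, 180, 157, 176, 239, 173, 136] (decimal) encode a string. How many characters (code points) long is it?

Byte at offset 0: 0x4A = 01001010 → 1-byte char (#1). Advance 1.
Byte at offset 1: 0xF0 = 11110000 → 4-byte char (#2). Advance 4.
Byte at offset 5: 0xE1 = 11100001 → 3-byte char (#3). Advance 3.
Byte at offset 8: 0xD3 = 11010011 → 2-byte char (#4). Advance 2.
Byte at offset 10: 0xF3 = 11110011 → 4-byte char (#5). Advance 4.
Byte at offset 14: 0xF3 = 11110011 → 4-byte char (#6). Advance 4.
Byte at offset 18: 0xF3 = 11110011 → 4-byte char (#7). Advance 4.
Byte at offset 22: 0xEF = 11101111 → 3-byte char (#8). Advance 3.
Reached end at offset 25 after 8 code points.

8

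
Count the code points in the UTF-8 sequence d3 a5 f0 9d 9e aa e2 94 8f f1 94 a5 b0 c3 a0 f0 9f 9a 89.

6

Byte at offset 0: 0xD3 = 11010011 → 2-byte char (#1). Advance 2.
Byte at offset 2: 0xF0 = 11110000 → 4-byte char (#2). Advance 4.
Byte at offset 6: 0xE2 = 11100010 → 3-byte char (#3). Advance 3.
Byte at offset 9: 0xF1 = 11110001 → 4-byte char (#4). Advance 4.
Byte at offset 13: 0xC3 = 11000011 → 2-byte char (#5). Advance 2.
Byte at offset 15: 0xF0 = 11110000 → 4-byte char (#6). Advance 4.
Reached end at offset 19 after 6 code points.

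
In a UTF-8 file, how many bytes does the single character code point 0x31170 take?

U+31170 = 0x31170. UTF-8 uses 1 byte below 0x80, 2 below 0x800, 3 below 0x10000, 4 up to 0x10FFFF. 0x31170 is in U+10000–U+10FFFF → 4 bytes.

4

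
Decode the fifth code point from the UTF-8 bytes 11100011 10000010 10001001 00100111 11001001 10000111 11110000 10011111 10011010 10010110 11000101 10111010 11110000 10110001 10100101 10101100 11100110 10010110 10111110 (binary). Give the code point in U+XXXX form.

U+017A

Offset 0: leading byte 0xE3 = 11100011 → 3-byte char #1 = E3 82 89.
Offset 3: leading byte 0x27 = 00100111 → 1-byte char #2 = 27.
Offset 4: leading byte 0xC9 = 11001001 → 2-byte char #3 = C9 87.
Offset 6: leading byte 0xF0 = 11110000 → 4-byte char #4 = F0 9F 9A 96.
Offset 10: leading byte 0xC5 = 11000101 → 2-byte char #5 = C5 BA.
Leading byte 0xC5 = 11000101 matches 110xxxxx → 2-byte sequence.
Byte 1: 0xC5 = 11000101, payload 00101 (5 bits).
Byte 2: 0xBA = 10111010 (10xxxxxx ✓), payload 111010.
Concatenate: 00101111010 = 0x17A (11 bits → U+017A).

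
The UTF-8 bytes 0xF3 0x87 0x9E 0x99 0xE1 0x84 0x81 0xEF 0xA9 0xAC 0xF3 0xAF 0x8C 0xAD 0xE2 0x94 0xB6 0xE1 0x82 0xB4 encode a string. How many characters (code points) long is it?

6

Byte at offset 0: 0xF3 = 11110011 → 4-byte char (#1). Advance 4.
Byte at offset 4: 0xE1 = 11100001 → 3-byte char (#2). Advance 3.
Byte at offset 7: 0xEF = 11101111 → 3-byte char (#3). Advance 3.
Byte at offset 10: 0xF3 = 11110011 → 4-byte char (#4). Advance 4.
Byte at offset 14: 0xE2 = 11100010 → 3-byte char (#5). Advance 3.
Byte at offset 17: 0xE1 = 11100001 → 3-byte char (#6). Advance 3.
Reached end at offset 20 after 6 code points.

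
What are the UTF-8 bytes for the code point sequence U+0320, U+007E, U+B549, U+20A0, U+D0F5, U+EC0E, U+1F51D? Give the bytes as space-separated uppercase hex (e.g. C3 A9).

U+0320: 2-byte form → CC A0.
U+007E: 1-byte form → 7E.
U+B549: 3-byte form → EB 95 89.
U+20A0: 3-byte form → E2 82 A0.
U+D0F5: 3-byte form → ED 83 B5.
U+EC0E: 3-byte form → EE B0 8E.
U+1F51D: 4-byte form → F0 9F 94 9D.
Concatenated (19 bytes): CC A0 7E EB 95 89 E2 82 A0 ED 83 B5 EE B0 8E F0 9F 94 9D.

CC A0 7E EB 95 89 E2 82 A0 ED 83 B5 EE B0 8E F0 9F 94 9D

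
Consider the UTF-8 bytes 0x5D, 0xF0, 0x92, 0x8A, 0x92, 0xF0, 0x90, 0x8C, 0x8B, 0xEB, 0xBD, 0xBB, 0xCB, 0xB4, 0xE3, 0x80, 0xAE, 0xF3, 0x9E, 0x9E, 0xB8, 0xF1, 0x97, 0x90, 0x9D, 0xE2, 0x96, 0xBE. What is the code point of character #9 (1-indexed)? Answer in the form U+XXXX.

U+25BE

Offset 0: leading byte 0x5D = 01011101 → 1-byte char #1 = 5D.
Offset 1: leading byte 0xF0 = 11110000 → 4-byte char #2 = F0 92 8A 92.
Offset 5: leading byte 0xF0 = 11110000 → 4-byte char #3 = F0 90 8C 8B.
Offset 9: leading byte 0xEB = 11101011 → 3-byte char #4 = EB BD BB.
Offset 12: leading byte 0xCB = 11001011 → 2-byte char #5 = CB B4.
Offset 14: leading byte 0xE3 = 11100011 → 3-byte char #6 = E3 80 AE.
Offset 17: leading byte 0xF3 = 11110011 → 4-byte char #7 = F3 9E 9E B8.
Offset 21: leading byte 0xF1 = 11110001 → 4-byte char #8 = F1 97 90 9D.
Offset 25: leading byte 0xE2 = 11100010 → 3-byte char #9 = E2 96 BE.
Leading byte 0xE2 = 11100010 matches 1110xxxx → 3-byte sequence.
Byte 1: 0xE2 = 11100010, payload 0010 (4 bits).
Byte 2: 0x96 = 10010110 (10xxxxxx ✓), payload 010110.
Byte 3: 0xBE = 10111110 (10xxxxxx ✓), payload 111110.
Concatenate: 0010010110111110 = 0x25BE (16 bits → U+25BE).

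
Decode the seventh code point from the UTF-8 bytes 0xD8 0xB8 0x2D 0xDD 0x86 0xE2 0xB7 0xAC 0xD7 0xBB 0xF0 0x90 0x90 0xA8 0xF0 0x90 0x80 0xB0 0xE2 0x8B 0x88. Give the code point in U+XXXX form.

Offset 0: leading byte 0xD8 = 11011000 → 2-byte char #1 = D8 B8.
Offset 2: leading byte 0x2D = 00101101 → 1-byte char #2 = 2D.
Offset 3: leading byte 0xDD = 11011101 → 2-byte char #3 = DD 86.
Offset 5: leading byte 0xE2 = 11100010 → 3-byte char #4 = E2 B7 AC.
Offset 8: leading byte 0xD7 = 11010111 → 2-byte char #5 = D7 BB.
Offset 10: leading byte 0xF0 = 11110000 → 4-byte char #6 = F0 90 90 A8.
Offset 14: leading byte 0xF0 = 11110000 → 4-byte char #7 = F0 90 80 B0.
Leading byte 0xF0 = 11110000 matches 11110xxx → 4-byte sequence.
Byte 1: 0xF0 = 11110000, payload 000 (3 bits).
Byte 2: 0x90 = 10010000 (10xxxxxx ✓), payload 010000.
Byte 3: 0x80 = 10000000 (10xxxxxx ✓), payload 000000.
Byte 4: 0xB0 = 10110000 (10xxxxxx ✓), payload 110000.
Concatenate: 000010000000000110000 = 0x10030 (21 bits → U+10030).

U+10030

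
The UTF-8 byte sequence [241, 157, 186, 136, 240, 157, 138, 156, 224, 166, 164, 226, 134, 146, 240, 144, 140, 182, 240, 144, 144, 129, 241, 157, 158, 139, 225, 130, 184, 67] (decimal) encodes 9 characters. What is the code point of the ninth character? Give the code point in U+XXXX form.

U+0043

Offset 0: leading byte 0xF1 = 11110001 → 4-byte char #1 = F1 9D BA 88.
Offset 4: leading byte 0xF0 = 11110000 → 4-byte char #2 = F0 9D 8A 9C.
Offset 8: leading byte 0xE0 = 11100000 → 3-byte char #3 = E0 A6 A4.
Offset 11: leading byte 0xE2 = 11100010 → 3-byte char #4 = E2 86 92.
Offset 14: leading byte 0xF0 = 11110000 → 4-byte char #5 = F0 90 8C B6.
Offset 18: leading byte 0xF0 = 11110000 → 4-byte char #6 = F0 90 90 81.
Offset 22: leading byte 0xF1 = 11110001 → 4-byte char #7 = F1 9D 9E 8B.
Offset 26: leading byte 0xE1 = 11100001 → 3-byte char #8 = E1 82 B8.
Offset 29: leading byte 0x43 = 01000011 → 1-byte char #9 = 43.
Leading byte 0x43 = 01000011 matches 0xxxxxxx → 1-byte sequence.
Byte 1: 0x43 = 01000011, payload 1000011 (7 bits).
Concatenate: 1000011 = 0x43 (7 bits → U+0043).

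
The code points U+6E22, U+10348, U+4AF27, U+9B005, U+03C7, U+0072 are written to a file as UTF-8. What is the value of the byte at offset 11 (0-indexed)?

U+6E22 → 3-byte form E6 B8 A2 at offsets 0–2.
U+10348 → 4-byte form F0 90 8D 88 at offsets 3–6.
U+4AF27 → 4-byte form F1 8A BC A7 at offsets 7–10.
U+9B005 → 4-byte form F2 9B 80 85 at offsets 11–14.
Offset 11 falls in char 4's range; it's byte 1 of F2 9B 80 85 = 0xF2.

0xF2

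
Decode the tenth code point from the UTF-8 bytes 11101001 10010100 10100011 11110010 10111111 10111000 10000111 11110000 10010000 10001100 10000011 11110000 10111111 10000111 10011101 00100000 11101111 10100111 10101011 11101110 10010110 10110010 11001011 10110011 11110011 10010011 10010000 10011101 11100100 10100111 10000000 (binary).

Offset 0: leading byte 0xE9 = 11101001 → 3-byte char #1 = E9 94 A3.
Offset 3: leading byte 0xF2 = 11110010 → 4-byte char #2 = F2 BF B8 87.
Offset 7: leading byte 0xF0 = 11110000 → 4-byte char #3 = F0 90 8C 83.
Offset 11: leading byte 0xF0 = 11110000 → 4-byte char #4 = F0 BF 87 9D.
Offset 15: leading byte 0x20 = 00100000 → 1-byte char #5 = 20.
Offset 16: leading byte 0xEF = 11101111 → 3-byte char #6 = EF A7 AB.
Offset 19: leading byte 0xEE = 11101110 → 3-byte char #7 = EE 96 B2.
Offset 22: leading byte 0xCB = 11001011 → 2-byte char #8 = CB B3.
Offset 24: leading byte 0xF3 = 11110011 → 4-byte char #9 = F3 93 90 9D.
Offset 28: leading byte 0xE4 = 11100100 → 3-byte char #10 = E4 A7 80.
Leading byte 0xE4 = 11100100 matches 1110xxxx → 3-byte sequence.
Byte 1: 0xE4 = 11100100, payload 0100 (4 bits).
Byte 2: 0xA7 = 10100111 (10xxxxxx ✓), payload 100111.
Byte 3: 0x80 = 10000000 (10xxxxxx ✓), payload 000000.
Concatenate: 0100100111000000 = 0x49C0 (16 bits → U+49C0).

U+49C0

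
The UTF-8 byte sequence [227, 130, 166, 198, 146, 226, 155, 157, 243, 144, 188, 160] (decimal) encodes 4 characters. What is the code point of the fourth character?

Offset 0: leading byte 0xE3 = 11100011 → 3-byte char #1 = E3 82 A6.
Offset 3: leading byte 0xC6 = 11000110 → 2-byte char #2 = C6 92.
Offset 5: leading byte 0xE2 = 11100010 → 3-byte char #3 = E2 9B 9D.
Offset 8: leading byte 0xF3 = 11110011 → 4-byte char #4 = F3 90 BC A0.
Leading byte 0xF3 = 11110011 matches 11110xxx → 4-byte sequence.
Byte 1: 0xF3 = 11110011, payload 011 (3 bits).
Byte 2: 0x90 = 10010000 (10xxxxxx ✓), payload 010000.
Byte 3: 0xBC = 10111100 (10xxxxxx ✓), payload 111100.
Byte 4: 0xA0 = 10100000 (10xxxxxx ✓), payload 100000.
Concatenate: 011010000111100100000 = 0xD0F20 (21 bits → U+D0F20).

U+D0F20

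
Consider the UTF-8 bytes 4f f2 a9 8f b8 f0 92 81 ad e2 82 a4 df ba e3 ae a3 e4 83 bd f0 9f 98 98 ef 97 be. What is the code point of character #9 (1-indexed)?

U+F5FE

Offset 0: leading byte 0x4F = 01001111 → 1-byte char #1 = 4F.
Offset 1: leading byte 0xF2 = 11110010 → 4-byte char #2 = F2 A9 8F B8.
Offset 5: leading byte 0xF0 = 11110000 → 4-byte char #3 = F0 92 81 AD.
Offset 9: leading byte 0xE2 = 11100010 → 3-byte char #4 = E2 82 A4.
Offset 12: leading byte 0xDF = 11011111 → 2-byte char #5 = DF BA.
Offset 14: leading byte 0xE3 = 11100011 → 3-byte char #6 = E3 AE A3.
Offset 17: leading byte 0xE4 = 11100100 → 3-byte char #7 = E4 83 BD.
Offset 20: leading byte 0xF0 = 11110000 → 4-byte char #8 = F0 9F 98 98.
Offset 24: leading byte 0xEF = 11101111 → 3-byte char #9 = EF 97 BE.
Leading byte 0xEF = 11101111 matches 1110xxxx → 3-byte sequence.
Byte 1: 0xEF = 11101111, payload 1111 (4 bits).
Byte 2: 0x97 = 10010111 (10xxxxxx ✓), payload 010111.
Byte 3: 0xBE = 10111110 (10xxxxxx ✓), payload 111110.
Concatenate: 1111010111111110 = 0xF5FE (16 bits → U+F5FE).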